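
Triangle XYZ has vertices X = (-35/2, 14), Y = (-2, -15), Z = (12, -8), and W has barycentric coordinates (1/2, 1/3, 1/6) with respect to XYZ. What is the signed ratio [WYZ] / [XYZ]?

1/2

The signed ratio [WYZ]/[XYZ] equals the barycentric coordinate of W at vertex X, which is 1/2.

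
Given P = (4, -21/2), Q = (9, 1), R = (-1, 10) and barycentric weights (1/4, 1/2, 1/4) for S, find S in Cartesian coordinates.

S = (1/4)·P + (1/2)·Q + (1/4)·R.
x-coordinate: (1/4)·4 + (1/2)·9 + (1/4)·(-1) = 21/4.
y-coordinate: (1/4)·(-21/2) + (1/2)·1 + (1/4)·10 = 3/8.

(21/4, 3/8)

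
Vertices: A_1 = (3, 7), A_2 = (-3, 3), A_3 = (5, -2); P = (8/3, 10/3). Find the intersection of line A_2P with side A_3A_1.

Barycentric coordinates of P with respect to A_1A_2A_3: (1/2, 1/6, 1/3).
On side A_3A_1 the A_2-coordinate is zero; dropping P's A_2-weight 1/6 and renormalizing the remaining 1/3 : 1/2 gives weights 2/5, 3/5 on A_3, A_1.
Q = (2/5)·(5, -2) + (3/5)·(3, 7) = (19/5, 17/5).

(19/5, 17/5)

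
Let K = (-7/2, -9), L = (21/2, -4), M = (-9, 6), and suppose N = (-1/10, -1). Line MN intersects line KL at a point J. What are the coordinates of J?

Barycentric coordinates of N with respect to KLM: (1/5, 2/5, 2/5).
On side KL the M-coordinate is zero; dropping N's M-weight 2/5 and renormalizing the remaining 1/5 : 2/5 gives weights 1/3, 2/3 on K, L.
J = (1/3)·(-7/2, -9) + (2/3)·(21/2, -4) = (35/6, -17/3).

(35/6, -17/3)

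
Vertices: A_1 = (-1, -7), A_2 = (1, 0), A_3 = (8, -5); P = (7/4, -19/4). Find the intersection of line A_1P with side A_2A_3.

Barycentric coordinates of P with respect to A_1A_2A_3: (1/2, 1/4, 1/4).
On side A_2A_3 the A_1-coordinate is zero; dropping P's A_1-weight 1/2 and renormalizing the remaining 1/4 : 1/4 gives weights 1/2, 1/2 on A_2, A_3.
Q = (1/2)·(1, 0) + (1/2)·(8, -5) = (9/2, -5/2).

(9/2, -5/2)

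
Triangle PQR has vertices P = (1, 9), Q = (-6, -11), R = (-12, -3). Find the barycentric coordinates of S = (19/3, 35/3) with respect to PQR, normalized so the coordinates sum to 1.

Signed area of the reference triangle: [PQR] = ½·(1·(-11−(-3)) + (-6)·(-3−9) + (-12)·(9−(-11))) = ½·(-8 + 72 − 240) = -88.
[SQR] = ½·((19/3)·(-11−(-3)) + (-6)·(-3−(35/3)) + (-12)·(35/3−(-11))) = ½·(-152/3 + 88 − 272) = -352/3, so the P-coordinate is (-352/3)/(-88) = 4/3.
[PSR] = ½·(1·(35/3−(-3)) + (19/3)·(-3−9) + (-12)·(9−(35/3))) = ½·(44/3 − 76 + 32) = -44/3, so the Q-coordinate is 1/6.
[PQS] = ½·(1·(-11−(35/3)) + (-6)·(35/3−9) + (19/3)·(9−(-11))) = ½·(-68/3 − 16 + 380/3) = 44, so the R-coordinate is -1/2.
Check: 4/3 + 1/6 − 1/2 = 1.

(4/3, 1/6, -1/2)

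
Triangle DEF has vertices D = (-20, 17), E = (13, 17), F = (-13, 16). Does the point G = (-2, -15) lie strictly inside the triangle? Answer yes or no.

no

Barycentric coordinates of G: (-817/33, -206/33, 32).
The three coordinates are negative, negative, positive; a point is interior exactly when all three are positive.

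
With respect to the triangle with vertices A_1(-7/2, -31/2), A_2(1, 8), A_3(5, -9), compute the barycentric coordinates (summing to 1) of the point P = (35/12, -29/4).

Signed area of the reference triangle: [A_1A_2A_3] = ½·((-7/2)·(8−(-9)) + 1·(-9−(-31/2)) + 5·(-31/2−8)) = ½·(-119/2 + 13/2 − 235/2) = -341/4.
[PA_2A_3] = ½·((35/12)·(8−(-9)) + 1·(-9−(-29/4)) + 5·(-29/4−8)) = ½·(595/12 − 7/4 − 305/4) = -341/24, so the A_1-coordinate is (-341/24)/(-341/4) = 1/6.
[A_1PA_3] = ½·((-7/2)·(-29/4−(-9)) + (35/12)·(-9−(-31/2)) + 5·(-31/2−(-29/4))) = ½·(-49/8 + 455/24 − 165/4) = -341/24, so the A_2-coordinate is 1/6.
[A_1A_2P] = ½·((-7/2)·(8−(-29/4)) + 1·(-29/4−(-31/2)) + (35/12)·(-31/2−8)) = ½·(-427/8 + 33/4 − 1645/24) = -341/6, so the A_3-coordinate is 2/3.

(1/6, 1/6, 2/3)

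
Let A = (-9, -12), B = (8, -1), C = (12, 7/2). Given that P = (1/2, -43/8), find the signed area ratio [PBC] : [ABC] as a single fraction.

[ABC] = ½·((-9)·(-1−(7/2)) + 8·(7/2−(-12)) + 12·(-12−(-1))) = ½·(81/2 + 124 − 132) = 65/4.
[PBC] = ½·((1/2)·(-1−(7/2)) + 8·(7/2−(-43/8)) + 12·(-43/8−(-1))) = ½·(-9/4 + 71 − 105/2) = 65/8, so the ratio is (65/8)/(65/4) = 1/2.

1/2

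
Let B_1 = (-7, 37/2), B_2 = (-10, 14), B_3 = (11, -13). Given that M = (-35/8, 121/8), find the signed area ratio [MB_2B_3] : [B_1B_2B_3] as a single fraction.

[B_1B_2B_3] = ½·((-7)·(14−(-13)) + (-10)·(-13−(37/2)) + 11·(37/2−14)) = ½·(-189 + 315 + 99/2) = 351/4.
[MB_2B_3] = ½·((-35/8)·(14−(-13)) + (-10)·(-13−(121/8)) + 11·(121/8−14)) = ½·(-945/8 + 1125/4 + 99/8) = 351/4, so the ratio is (351/4)/(351/4) = 1.

1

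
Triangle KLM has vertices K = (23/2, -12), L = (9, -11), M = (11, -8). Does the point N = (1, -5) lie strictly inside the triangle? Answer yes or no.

Barycentric coordinates of N: (-72/19, 77/19, 14/19).
The three coordinates are negative, positive, positive; a point is interior exactly when all three are positive.

no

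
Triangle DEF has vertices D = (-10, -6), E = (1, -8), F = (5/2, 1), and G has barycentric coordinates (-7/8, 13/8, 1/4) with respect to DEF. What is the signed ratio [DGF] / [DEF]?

13/8

The signed ratio [DGF]/[DEF] equals the barycentric coordinate of G at vertex E, which is 13/8.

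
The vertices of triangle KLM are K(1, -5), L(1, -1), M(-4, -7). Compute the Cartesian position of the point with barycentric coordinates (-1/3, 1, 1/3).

(-2/3, -5/3)

N = (-1/3)·K + 1·L + (1/3)·M.
x-coordinate: (-1/3)·1 + 1·1 + (1/3)·(-4) = -2/3.
y-coordinate: (-1/3)·(-5) + 1·(-1) + (1/3)·(-7) = -5/3.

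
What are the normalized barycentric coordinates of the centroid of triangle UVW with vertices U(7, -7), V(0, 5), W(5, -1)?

(1/3, 1/3, 1/3)

The centroid is the average of the vertices, so each weight is 1/3.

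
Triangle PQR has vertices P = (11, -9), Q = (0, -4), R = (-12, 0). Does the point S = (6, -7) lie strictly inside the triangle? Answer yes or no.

yes

Barycentric coordinates of S: (3/4, 1/16, 3/16).
The three coordinates are positive, positive, positive; a point is interior exactly when all three are positive.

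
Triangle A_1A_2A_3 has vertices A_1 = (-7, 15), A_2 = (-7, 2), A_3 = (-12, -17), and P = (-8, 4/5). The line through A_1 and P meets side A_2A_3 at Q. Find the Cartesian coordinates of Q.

Barycentric coordinates of P with respect to A_1A_2A_3: (1/5, 3/5, 1/5).
On side A_2A_3 the A_1-coordinate is zero; dropping P's A_1-weight 1/5 and renormalizing the remaining 3/5 : 1/5 gives weights 3/4, 1/4 on A_2, A_3.
Q = (3/4)·(-7, 2) + (1/4)·(-12, -17) = (-33/4, -11/4).

(-33/4, -11/4)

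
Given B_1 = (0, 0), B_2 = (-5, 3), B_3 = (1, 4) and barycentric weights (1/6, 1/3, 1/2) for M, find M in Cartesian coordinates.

(-7/6, 3)

M = (1/6)·B_1 + (1/3)·B_2 + (1/2)·B_3.
x-coordinate: (1/6)·0 + (1/3)·(-5) + (1/2)·1 = -7/6.
y-coordinate: (1/6)·0 + (1/3)·3 + (1/2)·4 = 3.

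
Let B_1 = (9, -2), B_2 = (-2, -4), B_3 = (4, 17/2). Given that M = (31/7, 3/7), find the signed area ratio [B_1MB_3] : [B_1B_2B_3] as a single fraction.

[B_1B_2B_3] = ½·(9·(-4−(17/2)) + (-2)·(17/2−(-2)) + 4·(-2−(-4))) = ½·(-225/2 − 21 + 8) = -251/4.
[B_1MB_3] = ½·(9·(3/7−(17/2)) + (31/7)·(17/2−(-2)) + 4·(-2−(3/7))) = ½·(-1017/14 + 93/2 − 68/7) = -251/14, so the ratio is (-251/14)/(-251/4) = 2/7.

2/7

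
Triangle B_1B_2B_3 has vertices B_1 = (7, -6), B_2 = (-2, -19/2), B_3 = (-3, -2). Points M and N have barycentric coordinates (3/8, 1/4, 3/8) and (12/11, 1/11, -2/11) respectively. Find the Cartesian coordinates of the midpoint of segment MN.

(9/2, -1093/176)

Barycentric coordinates of the midpoint are the average: (129/176, 15/88, 17/176).
Converting: (129/176)·B_1 + (15/88)·B_2 + (17/176)·B_3 = (9/2, -1093/176).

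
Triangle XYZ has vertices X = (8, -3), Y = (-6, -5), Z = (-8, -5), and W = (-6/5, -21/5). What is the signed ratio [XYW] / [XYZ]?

2/5

[XYZ] = ½·(8·(-5−(-5)) + (-6)·(-5−(-3)) + (-8)·(-3−(-5))) = ½·(0 + 12 − 16) = -2.
[XYW] = ½·(8·(-5−(-21/5)) + (-6)·(-21/5−(-3)) + (-6/5)·(-3−(-5))) = ½·(-32/5 + 36/5 − 12/5) = -4/5, so the ratio is (-4/5)/(-2) = 2/5.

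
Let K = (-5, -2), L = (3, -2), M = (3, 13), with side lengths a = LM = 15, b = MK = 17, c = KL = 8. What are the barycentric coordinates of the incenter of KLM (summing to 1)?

(3/8, 17/40, 1/5)

The incenter has barycentric coordinates proportional to the opposite side lengths: (15 : 17 : 8).
Normalizing by 15+17+8 = 40 gives (3/8, 17/40, 1/5).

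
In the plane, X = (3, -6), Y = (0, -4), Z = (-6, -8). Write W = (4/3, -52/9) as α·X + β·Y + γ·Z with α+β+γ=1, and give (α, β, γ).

Signed area of the reference triangle: [XYZ] = ½·(3·(-4−(-8)) + 0·(-8−(-6)) + (-6)·(-6−(-4))) = ½·(12 + 0 + 12) = 12.
[WYZ] = ½·((4/3)·(-4−(-8)) + 0·(-8−(-52/9)) + (-6)·(-52/9−(-4))) = ½·(16/3 + 0 + 32/3) = 8, so the X-coordinate is 8/12 = 2/3.
[XWZ] = ½·(3·(-52/9−(-8)) + (4/3)·(-8−(-6)) + (-6)·(-6−(-52/9))) = ½·(20/3 − 8/3 + 4/3) = 8/3, so the Y-coordinate is 2/9.
[XYW] = ½·(3·(-4−(-52/9)) + 0·(-52/9−(-6)) + (4/3)·(-6−(-4))) = ½·(16/3 + 0 − 8/3) = 4/3, so the Z-coordinate is 1/9.
Check: 2/3 + 2/9 + 1/9 = 1.

(2/3, 2/9, 1/9)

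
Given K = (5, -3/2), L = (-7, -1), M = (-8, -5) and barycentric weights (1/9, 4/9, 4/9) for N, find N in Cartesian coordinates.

(-55/9, -17/6)

N = (1/9)·K + (4/9)·L + (4/9)·M.
x-coordinate: (1/9)·5 + (4/9)·(-7) + (4/9)·(-8) = -55/9.
y-coordinate: (1/9)·(-3/2) + (4/9)·(-1) + (4/9)·(-5) = -17/6.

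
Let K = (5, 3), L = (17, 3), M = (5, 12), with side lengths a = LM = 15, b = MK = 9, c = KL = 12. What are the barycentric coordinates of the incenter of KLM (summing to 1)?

The incenter has barycentric coordinates proportional to the opposite side lengths: (15 : 9 : 12).
Normalizing by 15+9+12 = 36 gives (5/12, 1/4, 1/3).

(5/12, 1/4, 1/3)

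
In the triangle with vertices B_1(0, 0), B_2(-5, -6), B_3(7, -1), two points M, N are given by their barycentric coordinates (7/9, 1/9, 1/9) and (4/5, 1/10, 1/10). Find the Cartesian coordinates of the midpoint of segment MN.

(19/90, -133/180)

Barycentric coordinates of the midpoint are the average: (71/90, 19/180, 19/180).
Converting: (71/90)·B_1 + (19/180)·B_2 + (19/180)·B_3 = (19/90, -133/180).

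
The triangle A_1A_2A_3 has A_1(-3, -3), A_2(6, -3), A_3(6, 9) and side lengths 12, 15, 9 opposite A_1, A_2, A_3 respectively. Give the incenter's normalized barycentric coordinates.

The incenter has barycentric coordinates proportional to the opposite side lengths: (12 : 15 : 9).
Normalizing by 12+15+9 = 36 gives (1/3, 5/12, 1/4).

(1/3, 5/12, 1/4)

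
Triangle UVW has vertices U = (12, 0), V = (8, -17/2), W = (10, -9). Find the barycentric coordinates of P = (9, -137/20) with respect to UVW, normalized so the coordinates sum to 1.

(1/5, 7/10, 1/10)

Signed area of the reference triangle: [UVW] = ½·(12·(-17/2−(-9)) + 8·(-9−0) + 10·(0−(-17/2))) = ½·(6 − 72 + 85) = 19/2.
[PVW] = ½·(9·(-17/2−(-9)) + 8·(-9−(-137/20)) + 10·(-137/20−(-17/2))) = ½·(9/2 − 86/5 + 33/2) = 19/10, so the U-coordinate is (19/10)/(19/2) = 1/5.
[UPW] = ½·(12·(-137/20−(-9)) + 9·(-9−0) + 10·(0−(-137/20))) = ½·(129/5 − 81 + 137/2) = 133/20, so the V-coordinate is 7/10.
[UVP] = ½·(12·(-17/2−(-137/20)) + 8·(-137/20−0) + 9·(0−(-17/2))) = ½·(-99/5 − 274/5 + 153/2) = 19/20, so the W-coordinate is 1/10.
Check: 1/5 + 7/10 + 1/10 = 1.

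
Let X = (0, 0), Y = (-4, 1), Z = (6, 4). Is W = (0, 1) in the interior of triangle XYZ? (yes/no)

Barycentric coordinates of W: (6/11, 3/11, 2/11).
The three coordinates are positive, positive, positive; a point is interior exactly when all three are positive.

yes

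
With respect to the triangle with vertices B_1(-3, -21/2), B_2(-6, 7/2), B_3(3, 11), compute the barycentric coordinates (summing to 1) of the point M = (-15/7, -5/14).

(3/7, 2/7, 2/7)

Signed area of the reference triangle: [B_1B_2B_3] = ½·((-3)·(7/2−11) + (-6)·(11−(-21/2)) + 3·(-21/2−(7/2))) = ½·(45/2 − 129 − 42) = -297/4.
[MB_2B_3] = ½·((-15/7)·(7/2−11) + (-6)·(11−(-5/14)) + 3·(-5/14−(7/2))) = ½·(225/14 − 477/7 − 81/7) = -891/28, so the B_1-coordinate is (-891/28)/(-297/4) = 3/7.
[B_1MB_3] = ½·((-3)·(-5/14−11) + (-15/7)·(11−(-21/2)) + 3·(-21/2−(-5/14))) = ½·(477/14 − 645/14 − 213/7) = -297/14, so the B_2-coordinate is 2/7.
[B_1B_2M] = ½·((-3)·(7/2−(-5/14)) + (-6)·(-5/14−(-21/2)) + (-15/7)·(-21/2−(7/2))) = ½·(-81/7 − 426/7 + 30) = -297/14, so the B_3-coordinate is 2/7.
Check: 3/7 + 2/7 + 2/7 = 1.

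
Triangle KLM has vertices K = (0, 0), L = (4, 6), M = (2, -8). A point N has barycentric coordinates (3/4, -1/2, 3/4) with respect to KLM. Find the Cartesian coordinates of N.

N = (3/4)·K + (-1/2)·L + (3/4)·M.
x-coordinate: (3/4)·0 + (-1/2)·4 + (3/4)·2 = -1/2.
y-coordinate: (3/4)·0 + (-1/2)·6 + (3/4)·(-8) = -9.

(-1/2, -9)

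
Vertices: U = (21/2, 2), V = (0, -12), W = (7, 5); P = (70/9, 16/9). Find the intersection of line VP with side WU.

(35/4, 7/2)

Barycentric coordinates of P with respect to UVW: (4/9, 1/9, 4/9).
On side WU the V-coordinate is zero; dropping P's V-weight 1/9 and renormalizing the remaining 4/9 : 4/9 gives weights 1/2, 1/2 on W, U.
Q = (1/2)·(7, 5) + (1/2)·(21/2, 2) = (35/4, 7/2).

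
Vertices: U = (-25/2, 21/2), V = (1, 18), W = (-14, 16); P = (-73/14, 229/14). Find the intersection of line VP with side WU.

Barycentric coordinates of P with respect to UVW: (1/7, 4/7, 2/7).
On side WU the V-coordinate is zero; dropping P's V-weight 4/7 and renormalizing the remaining 2/7 : 1/7 gives weights 2/3, 1/3 on W, U.
Q = (2/3)·(-14, 16) + (1/3)·(-25/2, 21/2) = (-27/2, 85/6).

(-27/2, 85/6)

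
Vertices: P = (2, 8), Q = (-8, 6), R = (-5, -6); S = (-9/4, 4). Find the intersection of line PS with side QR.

Barycentric coordinates of S with respect to PQR: (1/2, 1/4, 1/4).
On side QR the P-coordinate is zero; dropping S's P-weight 1/2 and renormalizing the remaining 1/4 : 1/4 gives weights 1/2, 1/2 on Q, R.
T = (1/2)·(-8, 6) + (1/2)·(-5, -6) = (-13/2, 0).

(-13/2, 0)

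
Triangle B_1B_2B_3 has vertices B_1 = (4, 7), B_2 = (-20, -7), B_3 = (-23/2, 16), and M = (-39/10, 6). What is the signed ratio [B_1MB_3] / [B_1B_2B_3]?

1/5

[B_1B_2B_3] = ½·(4·(-7−16) + (-20)·(16−7) + (-23/2)·(7−(-7))) = ½·(-92 − 180 − 161) = -433/2.
[B_1MB_3] = ½·(4·(6−16) + (-39/10)·(16−7) + (-23/2)·(7−6)) = ½·(-40 − 351/10 − 23/2) = -433/10, so the ratio is (-433/10)/(-433/2) = 1/5.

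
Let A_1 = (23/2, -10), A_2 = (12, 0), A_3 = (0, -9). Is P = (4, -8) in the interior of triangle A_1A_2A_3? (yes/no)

yes

Barycentric coordinates of P: (16/77, 31/231, 152/231).
The three coordinates are positive, positive, positive; a point is interior exactly when all three are positive.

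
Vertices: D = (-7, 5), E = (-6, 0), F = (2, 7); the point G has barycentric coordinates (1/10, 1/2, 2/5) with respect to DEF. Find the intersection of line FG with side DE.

(-37/6, 5/6)

Line FG meets DE where the F-coordinate vanishes; zeroing G's F-weight and renormalizing leaves D, E-weights 1/10 : 1/2 → (1/6, 5/6).
So H = (1/6)·D + (5/6)·E = (-37/6, 5/6).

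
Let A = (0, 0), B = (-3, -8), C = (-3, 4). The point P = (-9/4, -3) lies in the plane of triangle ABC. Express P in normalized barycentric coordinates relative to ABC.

(1/4, 1/2, 1/4)

Signed area of the reference triangle: [ABC] = ½·(0·(-8−4) + (-3)·(4−0) + (-3)·(0−(-8))) = ½·(0 − 12 − 24) = -18.
[PBC] = ½·((-9/4)·(-8−4) + (-3)·(4−(-3)) + (-3)·(-3−(-8))) = ½·(27 − 21 − 15) = -9/2, so the A-coordinate is (-9/2)/(-18) = 1/4.
[APC] = ½·(0·(-3−4) + (-9/4)·(4−0) + (-3)·(0−(-3))) = ½·(0 − 9 − 9) = -9, so the B-coordinate is 1/2.
[ABP] = ½·(0·(-8−(-3)) + (-3)·(-3−0) + (-9/4)·(0−(-8))) = ½·(0 + 9 − 18) = -9/2, so the C-coordinate is 1/4.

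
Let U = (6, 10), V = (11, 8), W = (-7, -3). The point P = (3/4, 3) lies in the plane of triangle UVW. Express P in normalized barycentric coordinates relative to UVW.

Signed area of the reference triangle: [UVW] = ½·(6·(8−(-3)) + 11·(-3−10) + (-7)·(10−8)) = ½·(66 − 143 − 14) = -91/2.
[PVW] = ½·((3/4)·(8−(-3)) + 11·(-3−3) + (-7)·(3−8)) = ½·(33/4 − 66 + 35) = -91/8, so the U-coordinate is (-91/8)/(-91/2) = 1/4.
[UPW] = ½·(6·(3−(-3)) + (3/4)·(-3−10) + (-7)·(10−3)) = ½·(36 − 39/4 − 49) = -91/8, so the V-coordinate is 1/4.
[UVP] = ½·(6·(8−3) + 11·(3−10) + (3/4)·(10−8)) = ½·(30 − 77 + 3/2) = -91/4, so the W-coordinate is 1/2.
Check: 1/4 + 1/4 + 1/2 = 1.

(1/4, 1/4, 1/2)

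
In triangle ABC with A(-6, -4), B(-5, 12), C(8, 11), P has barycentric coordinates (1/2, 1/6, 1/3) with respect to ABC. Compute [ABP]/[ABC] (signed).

The signed ratio [ABP]/[ABC] equals the barycentric coordinate of P at vertex C, which is 1/3.

1/3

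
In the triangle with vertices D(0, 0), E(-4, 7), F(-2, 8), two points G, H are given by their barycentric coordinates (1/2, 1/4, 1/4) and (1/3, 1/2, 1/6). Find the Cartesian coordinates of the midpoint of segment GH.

(-23/12, 103/24)

Barycentric coordinates of the midpoint are the average: (5/12, 3/8, 5/24).
Converting: (5/12)·D + (3/8)·E + (5/24)·F = (-23/12, 103/24).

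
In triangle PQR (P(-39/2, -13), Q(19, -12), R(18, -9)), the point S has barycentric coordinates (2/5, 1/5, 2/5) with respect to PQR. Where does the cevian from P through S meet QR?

Line PS meets QR where the P-coordinate vanishes; zeroing S's P-weight and renormalizing leaves Q, R-weights 1/5 : 2/5 → (1/3, 2/3).
So T = (1/3)·Q + (2/3)·R = (55/3, -10).

(55/3, -10)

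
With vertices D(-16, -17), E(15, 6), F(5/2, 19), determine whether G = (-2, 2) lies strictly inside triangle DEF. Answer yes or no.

yes

Barycentric coordinates of G: (542/1381, 305/1381, 534/1381).
The three coordinates are positive, positive, positive; a point is interior exactly when all three are positive.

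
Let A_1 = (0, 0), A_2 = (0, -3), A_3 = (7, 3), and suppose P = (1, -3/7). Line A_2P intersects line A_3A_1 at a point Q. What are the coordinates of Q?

Barycentric coordinates of P with respect to A_1A_2A_3: (4/7, 2/7, 1/7).
On side A_3A_1 the A_2-coordinate is zero; dropping P's A_2-weight 2/7 and renormalizing the remaining 1/7 : 4/7 gives weights 1/5, 4/5 on A_3, A_1.
Q = (1/5)·(7, 3) + (4/5)·(0, 0) = (7/5, 3/5).

(7/5, 3/5)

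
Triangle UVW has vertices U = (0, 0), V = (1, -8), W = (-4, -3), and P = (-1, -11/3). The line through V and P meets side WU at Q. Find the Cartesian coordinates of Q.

(-2, -3/2)

Barycentric coordinates of P with respect to UVW: (1/3, 1/3, 1/3).
On side WU the V-coordinate is zero; dropping P's V-weight 1/3 and renormalizing the remaining 1/3 : 1/3 gives weights 1/2, 1/2 on W, U.
Q = (1/2)·(-4, -3) + (1/2)·(0, 0) = (-2, -3/2).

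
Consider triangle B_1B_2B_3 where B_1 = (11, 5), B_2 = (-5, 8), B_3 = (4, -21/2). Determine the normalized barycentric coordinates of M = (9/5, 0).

(1/5, 2/5, 2/5)

Signed area of the reference triangle: [B_1B_2B_3] = ½·(11·(8−(-21/2)) + (-5)·(-21/2−5) + 4·(5−8)) = ½·(407/2 + 155/2 − 12) = 269/2.
[MB_2B_3] = ½·((9/5)·(8−(-21/2)) + (-5)·(-21/2−0) + 4·(0−8)) = ½·(333/10 + 105/2 − 32) = 269/10, so the B_1-coordinate is (269/10)/(269/2) = 1/5.
[B_1MB_3] = ½·(11·(0−(-21/2)) + (9/5)·(-21/2−5) + 4·(5−0)) = ½·(231/2 − 279/10 + 20) = 269/5, so the B_2-coordinate is 2/5.
[B_1B_2M] = ½·(11·(8−0) + (-5)·(0−5) + (9/5)·(5−8)) = ½·(88 + 25 − 27/5) = 269/5, so the B_3-coordinate is 2/5.
Check: 1/5 + 2/5 + 2/5 = 1.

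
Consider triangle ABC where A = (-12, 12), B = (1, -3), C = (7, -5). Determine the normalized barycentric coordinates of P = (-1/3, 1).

Signed area of the reference triangle: [ABC] = ½·((-12)·(-3−(-5)) + 1·(-5−12) + 7·(12−(-3))) = ½·(-24 − 17 + 105) = 32.
[PBC] = ½·((-1/3)·(-3−(-5)) + 1·(-5−1) + 7·(1−(-3))) = ½·(-2/3 − 6 + 28) = 32/3, so the A-coordinate is (32/3)/32 = 1/3.
[APC] = ½·((-12)·(1−(-5)) + (-1/3)·(-5−12) + 7·(12−1)) = ½·(-72 + 17/3 + 77) = 16/3, so the B-coordinate is 1/6.
[ABP] = ½·((-12)·(-3−1) + 1·(1−12) + (-1/3)·(12−(-3))) = ½·(48 − 11 − 5) = 16, so the C-coordinate is 1/2.

(1/3, 1/6, 1/2)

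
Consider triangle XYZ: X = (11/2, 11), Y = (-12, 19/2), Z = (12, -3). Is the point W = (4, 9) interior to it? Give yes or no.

Barycentric coordinates of W: (752/1019, 136/1019, 131/1019).
The three coordinates are positive, positive, positive; a point is interior exactly when all three are positive.

yes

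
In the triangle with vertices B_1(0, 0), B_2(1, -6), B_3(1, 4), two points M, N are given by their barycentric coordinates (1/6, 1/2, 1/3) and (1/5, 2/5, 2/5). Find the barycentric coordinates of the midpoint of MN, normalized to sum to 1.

Since both coordinate triples sum to 1, the midpoint's barycentrics are the componentwise average.
(1/6+1/5)/2 = 11/60; similarly 9/20 and 11/30.

(11/60, 9/20, 11/30)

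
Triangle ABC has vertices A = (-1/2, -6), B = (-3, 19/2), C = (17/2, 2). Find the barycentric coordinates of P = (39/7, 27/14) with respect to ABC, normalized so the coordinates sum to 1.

(1/7, 1/7, 5/7)

Signed area of the reference triangle: [ABC] = ½·((-1/2)·(19/2−2) + (-3)·(2−(-6)) + (17/2)·(-6−(19/2))) = ½·(-15/4 − 24 − 527/4) = -319/4.
[PBC] = ½·((39/7)·(19/2−2) + (-3)·(2−(27/14)) + (17/2)·(27/14−(19/2))) = ½·(585/14 − 3/14 − 901/14) = -319/28, so the A-coordinate is (-319/28)/(-319/4) = 1/7.
[APC] = ½·((-1/2)·(27/14−2) + (39/7)·(2−(-6)) + (17/2)·(-6−(27/14))) = ½·(1/28 + 312/7 − 1887/28) = -319/28, so the B-coordinate is 1/7.
[ABP] = ½·((-1/2)·(19/2−(27/14)) + (-3)·(27/14−(-6)) + (39/7)·(-6−(19/2))) = ½·(-53/14 − 333/14 − 1209/14) = -1595/28, so the C-coordinate is 5/7.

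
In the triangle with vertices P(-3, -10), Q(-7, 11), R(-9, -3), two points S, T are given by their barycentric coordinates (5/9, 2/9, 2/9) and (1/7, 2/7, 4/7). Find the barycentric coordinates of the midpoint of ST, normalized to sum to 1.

Since both coordinate triples sum to 1, the midpoint's barycentrics are the componentwise average.
(5/9+1/7)/2 = 22/63; similarly 16/63 and 25/63.

(22/63, 16/63, 25/63)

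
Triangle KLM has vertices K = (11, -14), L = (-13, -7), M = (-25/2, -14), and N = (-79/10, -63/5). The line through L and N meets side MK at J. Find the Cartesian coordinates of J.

(-53/8, -14)

Barycentric coordinates of N with respect to KLM: (1/5, 1/5, 3/5).
On side MK the L-coordinate is zero; dropping N's L-weight 1/5 and renormalizing the remaining 3/5 : 1/5 gives weights 3/4, 1/4 on M, K.
J = (3/4)·(-25/2, -14) + (1/4)·(11, -14) = (-53/8, -14).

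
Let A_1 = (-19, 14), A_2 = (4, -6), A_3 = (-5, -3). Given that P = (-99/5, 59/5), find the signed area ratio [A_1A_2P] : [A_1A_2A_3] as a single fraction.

[A_1A_2A_3] = ½·((-19)·(-6−(-3)) + 4·(-3−14) + (-5)·(14−(-6))) = ½·(57 − 68 − 100) = -111/2.
[A_1A_2P] = ½·((-19)·(-6−(59/5)) + 4·(59/5−14) + (-99/5)·(14−(-6))) = ½·(1691/5 − 44/5 − 396) = -333/10, so the ratio is (-333/10)/(-111/2) = 3/5.

3/5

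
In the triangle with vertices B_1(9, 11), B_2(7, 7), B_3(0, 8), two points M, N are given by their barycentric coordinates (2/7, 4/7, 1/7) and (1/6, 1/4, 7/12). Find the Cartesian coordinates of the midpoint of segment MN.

Barycentric coordinates of the midpoint are the average: (19/84, 23/56, 61/168).
Converting: (19/84)·B_1 + (23/56)·B_2 + (61/168)·B_3 = (275/56, 463/56).

(275/56, 463/56)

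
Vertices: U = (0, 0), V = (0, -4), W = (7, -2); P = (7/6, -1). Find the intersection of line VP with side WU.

Barycentric coordinates of P with respect to UVW: (2/3, 1/6, 1/6).
On side WU the V-coordinate is zero; dropping P's V-weight 1/6 and renormalizing the remaining 1/6 : 2/3 gives weights 1/5, 4/5 on W, U.
Q = (1/5)·(7, -2) + (4/5)·(0, 0) = (7/5, -2/5).

(7/5, -2/5)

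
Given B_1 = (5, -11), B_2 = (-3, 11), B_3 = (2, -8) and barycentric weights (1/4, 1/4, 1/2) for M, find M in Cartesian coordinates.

(3/2, -4)

M = (1/4)·B_1 + (1/4)·B_2 + (1/2)·B_3.
x-coordinate: (1/4)·5 + (1/4)·(-3) + (1/2)·2 = 3/2.
y-coordinate: (1/4)·(-11) + (1/4)·11 + (1/2)·(-8) = -4.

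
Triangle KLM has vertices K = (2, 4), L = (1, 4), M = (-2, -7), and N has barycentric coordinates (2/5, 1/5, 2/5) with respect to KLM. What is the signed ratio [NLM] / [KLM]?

The signed ratio [NLM]/[KLM] equals the barycentric coordinate of N at vertex K, which is 2/5.

2/5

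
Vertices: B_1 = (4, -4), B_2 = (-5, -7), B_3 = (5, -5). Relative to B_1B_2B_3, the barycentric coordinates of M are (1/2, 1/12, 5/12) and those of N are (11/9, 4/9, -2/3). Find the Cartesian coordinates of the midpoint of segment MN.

Barycentric coordinates of the midpoint are the average: (31/36, 19/72, -1/8).
Converting: (31/36)·B_1 + (19/72)·B_2 + (-1/8)·B_3 = (3/2, -14/3).

(3/2, -14/3)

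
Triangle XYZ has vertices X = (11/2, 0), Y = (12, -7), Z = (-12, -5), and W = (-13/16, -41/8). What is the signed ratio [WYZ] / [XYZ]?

[XYZ] = ½·((11/2)·(-7−(-5)) + 12·(-5−0) + (-12)·(0−(-7))) = ½·(-11 − 60 − 84) = -155/2.
[WYZ] = ½·((-13/16)·(-7−(-5)) + 12·(-5−(-41/8)) + (-12)·(-41/8−(-7))) = ½·(13/8 + 3/2 − 45/2) = -155/16, so the ratio is (-155/16)/(-155/2) = 1/8.

1/8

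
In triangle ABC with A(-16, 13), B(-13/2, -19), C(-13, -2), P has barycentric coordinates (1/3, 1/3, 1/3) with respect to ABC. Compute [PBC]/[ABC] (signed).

The signed ratio [PBC]/[ABC] equals the barycentric coordinate of P at vertex A, which is 1/3.

1/3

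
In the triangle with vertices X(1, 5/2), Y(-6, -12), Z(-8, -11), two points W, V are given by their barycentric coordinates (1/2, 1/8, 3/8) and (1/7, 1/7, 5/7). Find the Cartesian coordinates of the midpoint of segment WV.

Barycentric coordinates of the midpoint are the average: (9/28, 15/112, 61/112).
Converting: (9/28)·X + (15/112)·Y + (61/112)·Z = (-271/56, -761/112).

(-271/56, -761/112)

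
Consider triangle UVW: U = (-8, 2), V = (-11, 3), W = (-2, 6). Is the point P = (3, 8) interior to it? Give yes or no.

no

Barycentric coordinates of P: (-1/6, -4/9, 29/18).
The three coordinates are negative, negative, positive; a point is interior exactly when all three are positive.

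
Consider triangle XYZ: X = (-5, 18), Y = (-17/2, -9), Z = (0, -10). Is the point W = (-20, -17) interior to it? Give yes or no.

no

Barycentric coordinates of W: (-159/466, 595/233, -565/466).
The three coordinates are negative, positive, negative; a point is interior exactly when all three are positive.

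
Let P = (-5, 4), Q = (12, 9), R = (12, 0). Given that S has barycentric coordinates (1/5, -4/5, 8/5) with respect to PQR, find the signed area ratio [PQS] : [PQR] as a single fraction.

The signed ratio [PQS]/[PQR] equals the barycentric coordinate of S at vertex R, which is 8/5.

8/5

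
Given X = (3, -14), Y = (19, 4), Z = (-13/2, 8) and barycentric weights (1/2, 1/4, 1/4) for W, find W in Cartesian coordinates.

(37/8, -4)

W = (1/2)·X + (1/4)·Y + (1/4)·Z.
x-coordinate: (1/2)·3 + (1/4)·19 + (1/4)·(-13/2) = 37/8.
y-coordinate: (1/2)·(-14) + (1/4)·4 + (1/4)·8 = -4.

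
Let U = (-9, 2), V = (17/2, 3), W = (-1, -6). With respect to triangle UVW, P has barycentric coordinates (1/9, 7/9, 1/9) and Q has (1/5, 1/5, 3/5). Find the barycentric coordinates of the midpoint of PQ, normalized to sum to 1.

Since both coordinate triples sum to 1, the midpoint's barycentrics are the componentwise average.
(1/9+1/5)/2 = 7/45; similarly 22/45 and 16/45.

(7/45, 22/45, 16/45)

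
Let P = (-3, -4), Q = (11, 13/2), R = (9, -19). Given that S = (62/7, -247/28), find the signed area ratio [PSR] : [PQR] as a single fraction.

5/14

[PQR] = ½·((-3)·(13/2−(-19)) + 11·(-19−(-4)) + 9·(-4−(13/2))) = ½·(-153/2 − 165 − 189/2) = -168.
[PSR] = ½·((-3)·(-247/28−(-19)) + (62/7)·(-19−(-4)) + 9·(-4−(-247/28))) = ½·(-855/28 − 930/7 + 1215/28) = -60, so the ratio is (-60)/(-168) = 5/14.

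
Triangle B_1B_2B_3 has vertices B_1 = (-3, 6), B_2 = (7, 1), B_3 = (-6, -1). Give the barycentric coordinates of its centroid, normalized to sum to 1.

The centroid is the average of the vertices, so each weight is 1/3.

(1/3, 1/3, 1/3)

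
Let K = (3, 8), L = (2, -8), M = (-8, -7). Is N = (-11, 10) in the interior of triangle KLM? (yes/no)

no

Barycentric coordinates of N: (167/161, -232/161, 226/161).
The three coordinates are positive, negative, positive; a point is interior exactly when all three are positive.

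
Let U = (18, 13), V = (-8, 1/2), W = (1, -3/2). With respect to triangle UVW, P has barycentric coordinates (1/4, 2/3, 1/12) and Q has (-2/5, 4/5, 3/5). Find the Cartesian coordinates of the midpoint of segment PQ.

(-55/8, -269/240)

Barycentric coordinates of the midpoint are the average: (-3/40, 11/15, 41/120).
Converting: (-3/40)·U + (11/15)·V + (41/120)·W = (-55/8, -269/240).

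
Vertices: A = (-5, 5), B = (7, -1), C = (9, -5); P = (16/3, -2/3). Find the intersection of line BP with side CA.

(2, 0)

Barycentric coordinates of P with respect to ABC: (1/6, 2/3, 1/6).
On side CA the B-coordinate is zero; dropping P's B-weight 2/3 and renormalizing the remaining 1/6 : 1/6 gives weights 1/2, 1/2 on C, A.
Q = (1/2)·(9, -5) + (1/2)·(-5, 5) = (2, 0).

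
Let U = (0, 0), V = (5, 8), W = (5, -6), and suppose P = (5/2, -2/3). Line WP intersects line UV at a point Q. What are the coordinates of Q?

Barycentric coordinates of P with respect to UVW: (1/2, 1/6, 1/3).
On side UV the W-coordinate is zero; dropping P's W-weight 1/3 and renormalizing the remaining 1/2 : 1/6 gives weights 3/4, 1/4 on U, V.
Q = (3/4)·(0, 0) + (1/4)·(5, 8) = (5/4, 2).

(5/4, 2)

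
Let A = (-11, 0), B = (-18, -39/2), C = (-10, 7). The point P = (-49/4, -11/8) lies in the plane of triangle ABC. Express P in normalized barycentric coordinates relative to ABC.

(1/4, 1/4, 1/2)

Signed area of the reference triangle: [ABC] = ½·((-11)·(-39/2−7) + (-18)·(7−0) + (-10)·(0−(-39/2))) = ½·(583/2 − 126 − 195) = -59/4.
[PBC] = ½·((-49/4)·(-39/2−7) + (-18)·(7−(-11/8)) + (-10)·(-11/8−(-39/2))) = ½·(2597/8 − 603/4 − 725/4) = -59/16, so the A-coordinate is (-59/16)/(-59/4) = 1/4.
[APC] = ½·((-11)·(-11/8−7) + (-49/4)·(7−0) + (-10)·(0−(-11/8))) = ½·(737/8 − 343/4 − 55/4) = -59/16, so the B-coordinate is 1/4.
[ABP] = ½·((-11)·(-39/2−(-11/8)) + (-18)·(-11/8−0) + (-49/4)·(0−(-39/2))) = ½·(1595/8 + 99/4 − 1911/8) = -59/8, so the C-coordinate is 1/2.
Check: 1/4 + 1/4 + 1/2 = 1.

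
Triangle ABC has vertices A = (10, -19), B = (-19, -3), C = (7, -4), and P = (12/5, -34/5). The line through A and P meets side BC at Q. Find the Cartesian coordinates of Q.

(1/2, -15/4)

Barycentric coordinates of P with respect to ABC: (1/5, 1/5, 3/5).
On side BC the A-coordinate is zero; dropping P's A-weight 1/5 and renormalizing the remaining 1/5 : 3/5 gives weights 1/4, 3/4 on B, C.
Q = (1/4)·(-19, -3) + (3/4)·(7, -4) = (1/2, -15/4).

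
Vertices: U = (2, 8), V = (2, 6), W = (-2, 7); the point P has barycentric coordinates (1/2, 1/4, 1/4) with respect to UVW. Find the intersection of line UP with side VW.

(0, 13/2)

Line UP meets VW where the U-coordinate vanishes; zeroing P's U-weight and renormalizing leaves V, W-weights 1/4 : 1/4 → (1/2, 1/2).
So Q = (1/2)·V + (1/2)·W = (0, 13/2).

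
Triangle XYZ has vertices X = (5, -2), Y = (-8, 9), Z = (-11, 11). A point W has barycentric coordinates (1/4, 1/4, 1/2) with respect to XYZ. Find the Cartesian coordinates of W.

W = (1/4)·X + (1/4)·Y + (1/2)·Z.
x-coordinate: (1/4)·5 + (1/4)·(-8) + (1/2)·(-11) = -25/4.
y-coordinate: (1/4)·(-2) + (1/4)·9 + (1/2)·11 = 29/4.

(-25/4, 29/4)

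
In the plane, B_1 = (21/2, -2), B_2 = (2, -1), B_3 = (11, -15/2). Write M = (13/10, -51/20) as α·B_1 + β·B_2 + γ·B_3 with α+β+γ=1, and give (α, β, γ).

(-2/5, 11/10, 3/10)

Signed area of the reference triangle: [B_1B_2B_3] = ½·((21/2)·(-1−(-15/2)) + 2·(-15/2−(-2)) + 11·(-2−(-1))) = ½·(273/4 − 11 − 11) = 185/8.
[MB_2B_3] = ½·((13/10)·(-1−(-15/2)) + 2·(-15/2−(-51/20)) + 11·(-51/20−(-1))) = ½·(169/20 − 99/10 − 341/20) = -37/4, so the B_1-coordinate is (-37/4)/(185/8) = -2/5.
[B_1MB_3] = ½·((21/2)·(-51/20−(-15/2)) + (13/10)·(-15/2−(-2)) + 11·(-2−(-51/20))) = ½·(2079/40 − 143/20 + 121/20) = 407/16, so the B_2-coordinate is 11/10.
[B_1B_2M] = ½·((21/2)·(-1−(-51/20)) + 2·(-51/20−(-2)) + (13/10)·(-2−(-1))) = ½·(651/40 − 11/10 − 13/10) = 111/16, so the B_3-coordinate is 3/10.
Check: -2/5 + 11/10 + 3/10 = 1.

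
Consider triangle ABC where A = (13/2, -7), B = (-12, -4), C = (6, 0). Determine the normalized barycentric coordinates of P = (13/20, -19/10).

Signed area of the reference triangle: [ABC] = ½·((13/2)·(-4−0) + (-12)·(0−(-7)) + 6·(-7−(-4))) = ½·(-26 − 84 − 18) = -64.
[PBC] = ½·((13/20)·(-4−0) + (-12)·(0−(-19/10)) + 6·(-19/10−(-4))) = ½·(-13/5 − 114/5 + 63/5) = -32/5, so the A-coordinate is (-32/5)/(-64) = 1/10.
[APC] = ½·((13/2)·(-19/10−0) + (13/20)·(0−(-7)) + 6·(-7−(-19/10))) = ½·(-247/20 + 91/20 − 153/5) = -96/5, so the B-coordinate is 3/10.
[ABP] = ½·((13/2)·(-4−(-19/10)) + (-12)·(-19/10−(-7)) + (13/20)·(-7−(-4))) = ½·(-273/20 − 306/5 − 39/20) = -192/5, so the C-coordinate is 3/5.
Check: 1/10 + 3/10 + 3/5 = 1.

(1/10, 3/10, 3/5)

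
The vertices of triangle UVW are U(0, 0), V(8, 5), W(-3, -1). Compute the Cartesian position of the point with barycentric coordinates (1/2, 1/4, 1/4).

P = (1/2)·U + (1/4)·V + (1/4)·W.
x-coordinate: (1/2)·0 + (1/4)·8 + (1/4)·(-3) = 5/4.
y-coordinate: (1/2)·0 + (1/4)·5 + (1/4)·(-1) = 1.

(5/4, 1)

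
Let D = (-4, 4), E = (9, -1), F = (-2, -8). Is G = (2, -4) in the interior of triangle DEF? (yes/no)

Barycentric coordinates of G: (8/73, 28/73, 37/73).
The three coordinates are positive, positive, positive; a point is interior exactly when all three are positive.

yes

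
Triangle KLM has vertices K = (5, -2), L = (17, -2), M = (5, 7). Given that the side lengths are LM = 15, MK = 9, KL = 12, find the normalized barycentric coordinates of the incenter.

The incenter has barycentric coordinates proportional to the opposite side lengths: (15 : 9 : 12).
Normalizing by 15+9+12 = 36 gives (5/12, 1/4, 1/3).

(5/12, 1/4, 1/3)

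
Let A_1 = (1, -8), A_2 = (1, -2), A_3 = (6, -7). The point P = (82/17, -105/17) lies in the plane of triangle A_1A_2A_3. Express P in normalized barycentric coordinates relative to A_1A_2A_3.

(1/17, 3/17, 13/17)

Signed area of the reference triangle: [A_1A_2A_3] = ½·(1·(-2−(-7)) + 1·(-7−(-8)) + 6·(-8−(-2))) = ½·(5 + 1 − 36) = -15.
[PA_2A_3] = ½·((82/17)·(-2−(-7)) + 1·(-7−(-105/17)) + 6·(-105/17−(-2))) = ½·(410/17 − 14/17 − 426/17) = -15/17, so the A_1-coordinate is (-15/17)/(-15) = 1/17.
[A_1PA_3] = ½·(1·(-105/17−(-7)) + (82/17)·(-7−(-8)) + 6·(-8−(-105/17))) = ½·(14/17 + 82/17 − 186/17) = -45/17, so the A_2-coordinate is 3/17.
[A_1A_2P] = ½·(1·(-2−(-105/17)) + 1·(-105/17−(-8)) + (82/17)·(-8−(-2))) = ½·(71/17 + 31/17 − 492/17) = -195/17, so the A_3-coordinate is 13/17.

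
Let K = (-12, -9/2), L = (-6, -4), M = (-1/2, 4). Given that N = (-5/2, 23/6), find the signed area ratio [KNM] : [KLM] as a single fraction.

[KLM] = ½·((-12)·(-4−4) + (-6)·(4−(-9/2)) + (-1/2)·(-9/2−(-4))) = ½·(96 − 51 + 1/4) = 181/8.
[KNM] = ½·((-12)·(23/6−4) + (-5/2)·(4−(-9/2)) + (-1/2)·(-9/2−(23/6))) = ½·(2 − 85/4 + 25/6) = -181/24, so the ratio is (-181/24)/(181/8) = -1/3.

-1/3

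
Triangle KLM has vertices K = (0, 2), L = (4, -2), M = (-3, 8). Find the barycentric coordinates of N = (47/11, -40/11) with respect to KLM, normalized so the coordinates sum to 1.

(8/11, 8/11, -5/11)

Signed area of the reference triangle: [KLM] = ½·(0·(-2−8) + 4·(8−2) + (-3)·(2−(-2))) = ½·(0 + 24 − 12) = 6.
[NLM] = ½·((47/11)·(-2−8) + 4·(8−(-40/11)) + (-3)·(-40/11−(-2))) = ½·(-470/11 + 512/11 + 54/11) = 48/11, so the K-coordinate is (48/11)/6 = 8/11.
[KNM] = ½·(0·(-40/11−8) + (47/11)·(8−2) + (-3)·(2−(-40/11))) = ½·(0 + 282/11 − 186/11) = 48/11, so the L-coordinate is 8/11.
[KLN] = ½·(0·(-2−(-40/11)) + 4·(-40/11−2) + (47/11)·(2−(-2))) = ½·(0 − 248/11 + 188/11) = -30/11, so the M-coordinate is -5/11.
Check: 8/11 + 8/11 − 5/11 = 1.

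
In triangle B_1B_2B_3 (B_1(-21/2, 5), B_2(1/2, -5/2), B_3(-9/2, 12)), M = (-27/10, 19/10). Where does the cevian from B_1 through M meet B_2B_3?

(-3/4, 9/8)

Barycentric coordinates of M with respect to B_1B_2B_3: (1/5, 3/5, 1/5).
On side B_2B_3 the B_1-coordinate is zero; dropping M's B_1-weight 1/5 and renormalizing the remaining 3/5 : 1/5 gives weights 3/4, 1/4 on B_2, B_3.
N = (3/4)·(1/2, -5/2) + (1/4)·(-9/2, 12) = (-3/4, 9/8).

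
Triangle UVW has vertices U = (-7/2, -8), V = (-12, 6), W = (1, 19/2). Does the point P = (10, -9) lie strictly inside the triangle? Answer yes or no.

no

Barycentric coordinates of P: (1088/847, -963/847, 722/847).
The three coordinates are positive, negative, positive; a point is interior exactly when all three are positive.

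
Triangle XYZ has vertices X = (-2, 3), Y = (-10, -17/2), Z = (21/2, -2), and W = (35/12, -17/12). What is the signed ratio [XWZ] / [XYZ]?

1/6

[XYZ] = ½·((-2)·(-17/2−(-2)) + (-10)·(-2−3) + (21/2)·(3−(-17/2))) = ½·(13 + 50 + 483/4) = 735/8.
[XWZ] = ½·((-2)·(-17/12−(-2)) + (35/12)·(-2−3) + (21/2)·(3−(-17/12))) = ½·(-7/6 − 175/12 + 371/8) = 245/16, so the ratio is (245/16)/(735/8) = 1/6.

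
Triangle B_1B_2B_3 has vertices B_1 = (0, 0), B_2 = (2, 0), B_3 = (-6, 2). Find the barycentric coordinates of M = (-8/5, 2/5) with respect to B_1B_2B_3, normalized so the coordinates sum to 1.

(1, -1/5, 1/5)

Signed area of the reference triangle: [B_1B_2B_3] = ½·(0·(0−2) + 2·(2−0) + (-6)·(0−0)) = ½·(0 + 4 + 0) = 2.
[MB_2B_3] = ½·((-8/5)·(0−2) + 2·(2−(2/5)) + (-6)·(2/5−0)) = ½·(16/5 + 16/5 − 12/5) = 2, so the B_1-coordinate is 2/2 = 1.
[B_1MB_3] = ½·(0·(2/5−2) + (-8/5)·(2−0) + (-6)·(0−(2/5))) = ½·(0 − 16/5 + 12/5) = -2/5, so the B_2-coordinate is -1/5.
[B_1B_2M] = ½·(0·(0−(2/5)) + 2·(2/5−0) + (-8/5)·(0−0)) = ½·(0 + 4/5 + 0) = 2/5, so the B_3-coordinate is 1/5.
Check: 1 − 1/5 + 1/5 = 1.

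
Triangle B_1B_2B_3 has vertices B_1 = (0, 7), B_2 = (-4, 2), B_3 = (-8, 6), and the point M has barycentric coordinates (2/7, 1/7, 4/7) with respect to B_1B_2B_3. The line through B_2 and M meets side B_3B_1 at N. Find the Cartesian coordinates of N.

(-16/3, 19/3)

Line B_2M meets B_3B_1 where the B_2-coordinate vanishes; zeroing M's B_2-weight and renormalizing leaves B_3, B_1-weights 4/7 : 2/7 → (2/3, 1/3).
So N = (2/3)·B_3 + (1/3)·B_1 = (-16/3, 19/3).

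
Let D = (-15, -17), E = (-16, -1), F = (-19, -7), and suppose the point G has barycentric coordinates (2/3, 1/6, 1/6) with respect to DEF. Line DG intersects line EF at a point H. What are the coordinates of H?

(-35/2, -4)

Line DG meets EF where the D-coordinate vanishes; zeroing G's D-weight and renormalizing leaves E, F-weights 1/6 : 1/6 → (1/2, 1/2).
So H = (1/2)·E + (1/2)·F = (-35/2, -4).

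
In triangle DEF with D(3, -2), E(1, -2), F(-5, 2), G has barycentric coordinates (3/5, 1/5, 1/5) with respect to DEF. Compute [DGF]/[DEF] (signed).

The signed ratio [DGF]/[DEF] equals the barycentric coordinate of G at vertex E, which is 1/5.

1/5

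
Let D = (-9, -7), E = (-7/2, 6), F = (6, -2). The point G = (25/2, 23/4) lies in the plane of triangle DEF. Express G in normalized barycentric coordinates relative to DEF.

(-3/4, 1/2, 5/4)

Signed area of the reference triangle: [DEF] = ½·((-9)·(6−(-2)) + (-7/2)·(-2−(-7)) + 6·(-7−6)) = ½·(-72 − 35/2 − 78) = -335/4.
[GEF] = ½·((25/2)·(6−(-2)) + (-7/2)·(-2−(23/4)) + 6·(23/4−6)) = ½·(100 + 217/8 − 3/2) = 1005/16, so the D-coordinate is (1005/16)/(-335/4) = -3/4.
[DGF] = ½·((-9)·(23/4−(-2)) + (25/2)·(-2−(-7)) + 6·(-7−(23/4))) = ½·(-279/4 + 125/2 − 153/2) = -335/8, so the E-coordinate is 1/2.
[DEG] = ½·((-9)·(6−(23/4)) + (-7/2)·(23/4−(-7)) + (25/2)·(-7−6)) = ½·(-9/4 − 357/8 − 325/2) = -1675/16, so the F-coordinate is 5/4.
Check: -3/4 + 1/2 + 5/4 = 1.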